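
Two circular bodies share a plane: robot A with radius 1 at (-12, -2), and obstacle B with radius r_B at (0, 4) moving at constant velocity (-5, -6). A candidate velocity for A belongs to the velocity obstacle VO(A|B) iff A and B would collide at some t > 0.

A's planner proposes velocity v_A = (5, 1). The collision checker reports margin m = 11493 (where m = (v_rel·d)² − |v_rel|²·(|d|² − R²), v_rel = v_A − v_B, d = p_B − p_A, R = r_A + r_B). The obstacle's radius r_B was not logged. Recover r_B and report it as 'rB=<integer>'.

m = 11493
d = (12, 6);  v_rel = (10, 7),  |v_rel|² = 149
v_rel×d = (10)·(6) − (7)·(12) = -24
since m = R²·149 − (-24)²:  R² = (576 + 11493) / 149 = 81
R = √81 = 9  ⇒  r_B = 9 − 1 = 8

rB=8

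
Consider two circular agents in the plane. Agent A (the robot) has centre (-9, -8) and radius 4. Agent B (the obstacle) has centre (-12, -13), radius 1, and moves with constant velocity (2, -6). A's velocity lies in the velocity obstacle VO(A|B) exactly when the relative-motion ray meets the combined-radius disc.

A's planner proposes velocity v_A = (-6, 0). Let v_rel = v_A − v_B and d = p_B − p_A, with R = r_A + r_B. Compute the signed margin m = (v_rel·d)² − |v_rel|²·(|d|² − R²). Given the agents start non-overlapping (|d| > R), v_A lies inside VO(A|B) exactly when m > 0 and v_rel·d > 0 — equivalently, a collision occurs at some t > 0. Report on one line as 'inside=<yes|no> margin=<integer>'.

d = (-3, -5),  |d|² = 34;  R = 4+1 = 5,  c = 34−5² = 9
v_rel = (-8, 6),  |v_rel|² = 100;  v_rel·d = (-8)·(-3) + (6)·(-5) = -6
100·t² + 12·t + 9 = 0  ⇒  m = (-6)² − 100·9 = -864
m = -864 < 0,  v_rel·d = -6 < 0  ⇒  outside

inside=no margin=-864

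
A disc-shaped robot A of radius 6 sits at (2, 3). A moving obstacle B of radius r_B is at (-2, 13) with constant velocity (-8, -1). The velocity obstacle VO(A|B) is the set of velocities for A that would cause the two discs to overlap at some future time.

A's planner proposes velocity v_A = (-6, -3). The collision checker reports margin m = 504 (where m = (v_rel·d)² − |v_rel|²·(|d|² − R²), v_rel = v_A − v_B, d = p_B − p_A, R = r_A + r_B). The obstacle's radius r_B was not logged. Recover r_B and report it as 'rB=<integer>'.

m = 504
d = (-4, 10);  v_rel = (2, -2),  |v_rel|² = 8
v_rel×d = (2)·(10) − (-2)·(-4) = 12
since m = R²·8 − 12²:  R² = (144 + 504) / 8 = 81
R = √81 = 9  ⇒  r_B = 9 − 6 = 3

rB=3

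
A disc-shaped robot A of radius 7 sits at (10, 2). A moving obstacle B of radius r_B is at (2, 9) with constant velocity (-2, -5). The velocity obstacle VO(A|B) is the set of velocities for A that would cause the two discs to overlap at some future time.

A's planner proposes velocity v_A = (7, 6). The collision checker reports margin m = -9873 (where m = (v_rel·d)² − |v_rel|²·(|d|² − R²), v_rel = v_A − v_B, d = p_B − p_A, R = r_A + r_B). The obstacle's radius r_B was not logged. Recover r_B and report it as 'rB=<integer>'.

m = -9873
d = (-8, 7);  v_rel = (9, 11),  |v_rel|² = 202
v_rel×d = (9)·(7) − (11)·(-8) = 151
since m = R²·202 − 151²:  R² = (22801 + -9873) / 202 = 64
R = √64 = 8  ⇒  r_B = 8 − 7 = 1

rB=1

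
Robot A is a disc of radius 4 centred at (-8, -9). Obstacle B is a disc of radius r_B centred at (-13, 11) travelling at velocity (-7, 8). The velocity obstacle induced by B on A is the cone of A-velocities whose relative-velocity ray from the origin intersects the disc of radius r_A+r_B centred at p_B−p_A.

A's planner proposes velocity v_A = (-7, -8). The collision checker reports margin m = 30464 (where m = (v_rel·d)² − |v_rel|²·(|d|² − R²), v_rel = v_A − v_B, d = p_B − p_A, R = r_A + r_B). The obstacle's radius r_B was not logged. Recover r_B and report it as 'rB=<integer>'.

m = 30464
d = (-5, 20);  v_rel = (0, -16),  |v_rel|² = 256
v_rel×d = (0)·(20) − (-16)·(-5) = -80
since m = R²·256 − (-80)²:  R² = (6400 + 30464) / 256 = 144
R = √144 = 12  ⇒  r_B = 12 − 4 = 8

rB=8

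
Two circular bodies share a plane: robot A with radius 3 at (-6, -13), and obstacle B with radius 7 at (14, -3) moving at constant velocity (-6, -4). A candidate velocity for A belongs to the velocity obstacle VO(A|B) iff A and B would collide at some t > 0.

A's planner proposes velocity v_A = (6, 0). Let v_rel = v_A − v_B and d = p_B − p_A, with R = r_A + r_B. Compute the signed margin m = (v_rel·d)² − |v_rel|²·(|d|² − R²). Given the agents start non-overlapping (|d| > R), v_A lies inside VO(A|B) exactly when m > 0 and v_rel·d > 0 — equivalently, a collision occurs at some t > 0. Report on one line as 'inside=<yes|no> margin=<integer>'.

d = (20, 10),  |d|² = 500;  R = 3+7 = 10,  c = 500−10² = 400
v_rel = (12, 4),  |v_rel|² = 160;  v_rel·d = (12)·(20) + (4)·(10) = 280
160·t² − 560·t + 400 = 0  ⇒  m = 280² − 160·400 = 14400
m = 14400 > 0,  v_rel·d = 280 > 0  ⇒  inside

inside=yes margin=14400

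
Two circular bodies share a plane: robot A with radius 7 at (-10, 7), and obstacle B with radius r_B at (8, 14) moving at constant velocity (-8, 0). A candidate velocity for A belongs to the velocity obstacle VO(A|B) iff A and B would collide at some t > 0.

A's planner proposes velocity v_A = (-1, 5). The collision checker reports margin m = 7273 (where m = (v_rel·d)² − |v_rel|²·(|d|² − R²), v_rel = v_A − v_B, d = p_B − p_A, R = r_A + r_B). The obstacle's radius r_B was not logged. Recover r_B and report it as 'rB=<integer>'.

m = 7273
d = (18, 7);  v_rel = (7, 5),  |v_rel|² = 74
v_rel×d = (7)·(7) − (5)·(18) = -41
since m = R²·74 − (-41)²:  R² = (1681 + 7273) / 74 = 121
R = √121 = 11  ⇒  r_B = 11 − 7 = 4

rB=4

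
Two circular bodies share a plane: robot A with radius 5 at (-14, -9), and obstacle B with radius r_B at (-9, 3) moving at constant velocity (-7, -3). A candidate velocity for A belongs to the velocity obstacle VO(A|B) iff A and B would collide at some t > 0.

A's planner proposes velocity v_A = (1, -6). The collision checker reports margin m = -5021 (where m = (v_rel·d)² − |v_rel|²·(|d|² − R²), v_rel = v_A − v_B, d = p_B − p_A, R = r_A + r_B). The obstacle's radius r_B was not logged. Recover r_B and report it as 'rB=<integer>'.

m = -5021
d = (5, 12);  v_rel = (8, -3),  |v_rel|² = 73
v_rel×d = (8)·(12) − (-3)·(5) = 111
since m = R²·73 − 111²:  R² = (12321 + -5021) / 73 = 100
R = √100 = 10  ⇒  r_B = 10 − 5 = 5

rB=5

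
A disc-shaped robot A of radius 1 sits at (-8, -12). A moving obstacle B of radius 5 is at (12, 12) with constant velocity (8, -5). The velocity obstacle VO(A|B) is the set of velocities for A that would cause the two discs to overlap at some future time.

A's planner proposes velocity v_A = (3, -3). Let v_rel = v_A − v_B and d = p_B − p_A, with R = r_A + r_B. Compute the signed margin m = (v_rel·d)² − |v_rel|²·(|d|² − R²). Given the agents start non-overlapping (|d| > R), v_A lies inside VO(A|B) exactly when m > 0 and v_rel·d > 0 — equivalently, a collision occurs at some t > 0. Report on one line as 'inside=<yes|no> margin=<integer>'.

d = (20, 24),  |d|² = 976;  R = 1+5 = 6,  c = 976−6² = 940
v_rel = (-5, 2),  |v_rel|² = 29;  v_rel·d = (-5)·(20) + (2)·(24) = -52
29·t² + 104·t + 940 = 0  ⇒  m = (-52)² − 29·940 = -24556
m = -24556 < 0,  v_rel·d = -52 < 0  ⇒  outside

inside=no margin=-24556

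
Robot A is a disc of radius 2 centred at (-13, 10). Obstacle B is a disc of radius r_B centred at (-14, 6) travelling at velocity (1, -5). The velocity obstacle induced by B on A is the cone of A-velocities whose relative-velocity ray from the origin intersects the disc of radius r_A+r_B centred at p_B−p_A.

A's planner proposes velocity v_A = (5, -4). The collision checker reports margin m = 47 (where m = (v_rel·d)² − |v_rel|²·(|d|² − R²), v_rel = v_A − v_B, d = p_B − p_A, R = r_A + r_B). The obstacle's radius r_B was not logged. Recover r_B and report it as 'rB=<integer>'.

m = 47
d = (-1, -4);  v_rel = (4, 1),  |v_rel|² = 17
v_rel×d = (4)·(-4) − (1)·(-1) = -15
since m = R²·17 − (-15)²:  R² = (225 + 47) / 17 = 16
R = √16 = 4  ⇒  r_B = 4 − 2 = 2

rB=2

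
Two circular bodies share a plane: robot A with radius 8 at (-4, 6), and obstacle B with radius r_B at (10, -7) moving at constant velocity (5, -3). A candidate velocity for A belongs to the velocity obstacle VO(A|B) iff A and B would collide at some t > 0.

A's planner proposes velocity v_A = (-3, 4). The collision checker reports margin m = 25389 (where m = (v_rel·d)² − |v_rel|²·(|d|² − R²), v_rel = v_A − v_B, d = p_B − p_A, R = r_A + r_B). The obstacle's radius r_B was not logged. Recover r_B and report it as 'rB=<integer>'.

m = 25389
d = (14, -13);  v_rel = (-8, 7),  |v_rel|² = 113
v_rel×d = (-8)·(-13) − (7)·(14) = 6
since m = R²·113 − 6²:  R² = (36 + 25389) / 113 = 225
R = √225 = 15  ⇒  r_B = 15 − 8 = 7

rB=7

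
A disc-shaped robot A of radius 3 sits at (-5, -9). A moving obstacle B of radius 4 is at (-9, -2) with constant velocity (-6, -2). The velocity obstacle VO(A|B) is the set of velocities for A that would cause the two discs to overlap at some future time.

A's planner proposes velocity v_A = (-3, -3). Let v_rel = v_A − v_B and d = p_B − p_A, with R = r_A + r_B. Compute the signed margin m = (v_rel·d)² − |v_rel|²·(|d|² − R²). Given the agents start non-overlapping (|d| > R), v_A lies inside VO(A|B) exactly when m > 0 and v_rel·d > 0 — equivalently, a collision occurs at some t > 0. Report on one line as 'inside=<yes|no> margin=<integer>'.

d = (-4, 7),  |d|² = 65;  R = 3+4 = 7,  c = 65−7² = 16
v_rel = (3, -1),  |v_rel|² = 10;  v_rel·d = (3)·(-4) + (-1)·(7) = -19
10·t² + 38·t + 16 = 0  ⇒  m = (-19)² − 10·16 = 201
m = 201 > 0,  v_rel·d = -19 < 0  ⇒  outside

inside=no margin=201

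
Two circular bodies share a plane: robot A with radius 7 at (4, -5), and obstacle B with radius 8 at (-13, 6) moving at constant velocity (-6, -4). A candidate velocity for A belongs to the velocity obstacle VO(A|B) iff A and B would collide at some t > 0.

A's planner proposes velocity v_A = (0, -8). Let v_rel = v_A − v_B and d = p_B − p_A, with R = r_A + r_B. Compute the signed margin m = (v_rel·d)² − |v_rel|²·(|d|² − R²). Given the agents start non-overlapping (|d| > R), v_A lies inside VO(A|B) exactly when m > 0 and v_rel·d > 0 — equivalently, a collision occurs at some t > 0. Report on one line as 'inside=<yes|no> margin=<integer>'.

d = (-17, 11),  |d|² = 410;  R = 7+8 = 15,  c = 410−15² = 185
v_rel = (6, -4),  |v_rel|² = 52;  v_rel·d = (6)·(-17) + (-4)·(11) = -146
52·t² + 292·t + 185 = 0  ⇒  m = (-146)² − 52·185 = 11696
m = 11696 > 0,  v_rel·d = -146 < 0  ⇒  outside

inside=no margin=11696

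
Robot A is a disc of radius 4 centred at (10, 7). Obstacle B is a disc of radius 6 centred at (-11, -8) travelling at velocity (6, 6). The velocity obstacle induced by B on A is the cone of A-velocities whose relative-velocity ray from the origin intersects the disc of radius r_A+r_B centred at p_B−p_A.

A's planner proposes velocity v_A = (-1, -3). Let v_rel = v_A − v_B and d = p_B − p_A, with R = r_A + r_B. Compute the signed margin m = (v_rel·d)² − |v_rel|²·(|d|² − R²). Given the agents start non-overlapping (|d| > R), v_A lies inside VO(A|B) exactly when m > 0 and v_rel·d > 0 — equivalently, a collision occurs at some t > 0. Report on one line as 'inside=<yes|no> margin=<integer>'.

d = (-21, -15),  |d|² = 666;  R = 4+6 = 10,  c = 666−10² = 566
v_rel = (-7, -9),  |v_rel|² = 130;  v_rel·d = (-7)·(-21) + (-9)·(-15) = 282
130·t² − 564·t + 566 = 0  ⇒  m = 282² − 130·566 = 5944
m = 5944 > 0,  v_rel·d = 282 > 0  ⇒  inside

inside=yes margin=5944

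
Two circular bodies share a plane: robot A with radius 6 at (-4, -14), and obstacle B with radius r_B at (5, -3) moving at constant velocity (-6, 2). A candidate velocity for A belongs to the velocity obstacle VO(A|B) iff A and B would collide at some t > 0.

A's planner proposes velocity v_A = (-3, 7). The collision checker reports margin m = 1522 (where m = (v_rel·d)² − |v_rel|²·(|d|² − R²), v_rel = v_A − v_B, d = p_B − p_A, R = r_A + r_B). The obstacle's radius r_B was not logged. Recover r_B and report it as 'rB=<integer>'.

m = 1522
d = (9, 11);  v_rel = (3, 5),  |v_rel|² = 34
v_rel×d = (3)·(11) − (5)·(9) = -12
since m = R²·34 − (-12)²:  R² = (144 + 1522) / 34 = 49
R = √49 = 7  ⇒  r_B = 7 − 6 = 1

rB=1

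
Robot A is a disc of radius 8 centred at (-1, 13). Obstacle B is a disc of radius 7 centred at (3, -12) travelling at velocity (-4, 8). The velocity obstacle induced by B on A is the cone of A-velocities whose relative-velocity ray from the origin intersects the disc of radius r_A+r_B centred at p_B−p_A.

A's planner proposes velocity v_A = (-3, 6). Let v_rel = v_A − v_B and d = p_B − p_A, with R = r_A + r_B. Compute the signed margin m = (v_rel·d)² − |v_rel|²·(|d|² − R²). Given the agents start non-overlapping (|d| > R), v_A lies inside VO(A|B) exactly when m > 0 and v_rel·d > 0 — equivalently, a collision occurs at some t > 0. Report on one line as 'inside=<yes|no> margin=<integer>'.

d = (4, -25),  |d|² = 641;  R = 8+7 = 15,  c = 641−15² = 416
v_rel = (1, -2),  |v_rel|² = 5;  v_rel·d = (1)·(4) + (-2)·(-25) = 54
5·t² − 108·t + 416 = 0  ⇒  m = 54² − 5·416 = 836
m = 836 > 0,  v_rel·d = 54 > 0  ⇒  inside

inside=yes margin=836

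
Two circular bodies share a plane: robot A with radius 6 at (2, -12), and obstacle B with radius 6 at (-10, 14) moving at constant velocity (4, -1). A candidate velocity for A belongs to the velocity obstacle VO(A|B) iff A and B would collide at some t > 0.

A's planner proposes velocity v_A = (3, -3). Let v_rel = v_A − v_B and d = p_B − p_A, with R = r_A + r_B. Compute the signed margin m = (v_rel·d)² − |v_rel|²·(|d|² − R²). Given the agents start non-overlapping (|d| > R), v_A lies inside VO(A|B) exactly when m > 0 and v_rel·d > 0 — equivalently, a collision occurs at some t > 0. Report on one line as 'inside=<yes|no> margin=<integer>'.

d = (-12, 26),  |d|² = 820;  R = 6+6 = 12,  c = 820−12² = 676
v_rel = (-1, -2),  |v_rel|² = 5;  v_rel·d = (-1)·(-12) + (-2)·(26) = -40
5·t² + 80·t + 676 = 0  ⇒  m = (-40)² − 5·676 = -1780
m = -1780 < 0,  v_rel·d = -40 < 0  ⇒  outside

inside=no margin=-1780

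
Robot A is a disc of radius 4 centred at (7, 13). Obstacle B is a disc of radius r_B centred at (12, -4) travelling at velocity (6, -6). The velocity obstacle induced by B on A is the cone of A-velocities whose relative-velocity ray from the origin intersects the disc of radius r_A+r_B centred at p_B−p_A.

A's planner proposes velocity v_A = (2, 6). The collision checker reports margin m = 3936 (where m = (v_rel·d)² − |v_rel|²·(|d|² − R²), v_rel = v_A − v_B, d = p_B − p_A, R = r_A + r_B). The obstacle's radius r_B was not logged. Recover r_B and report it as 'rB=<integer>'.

m = 3936
d = (5, -17);  v_rel = (-4, 12),  |v_rel|² = 160
v_rel×d = (-4)·(-17) − (12)·(5) = 8
since m = R²·160 − 8²:  R² = (64 + 3936) / 160 = 25
R = √25 = 5  ⇒  r_B = 5 − 4 = 1

rB=1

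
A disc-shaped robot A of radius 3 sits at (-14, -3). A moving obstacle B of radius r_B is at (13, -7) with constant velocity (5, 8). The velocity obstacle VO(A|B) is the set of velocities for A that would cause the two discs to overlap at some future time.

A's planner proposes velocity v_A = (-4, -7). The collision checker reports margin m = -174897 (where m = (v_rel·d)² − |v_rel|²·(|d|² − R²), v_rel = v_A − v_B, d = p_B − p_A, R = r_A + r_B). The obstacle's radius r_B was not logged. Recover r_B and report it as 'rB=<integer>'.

m = -174897
d = (27, -4);  v_rel = (-9, -15),  |v_rel|² = 306
v_rel×d = (-9)·(-4) − (-15)·(27) = 441
since m = R²·306 − 441²:  R² = (194481 + -174897) / 306 = 64
R = √64 = 8  ⇒  r_B = 8 − 3 = 5

rB=5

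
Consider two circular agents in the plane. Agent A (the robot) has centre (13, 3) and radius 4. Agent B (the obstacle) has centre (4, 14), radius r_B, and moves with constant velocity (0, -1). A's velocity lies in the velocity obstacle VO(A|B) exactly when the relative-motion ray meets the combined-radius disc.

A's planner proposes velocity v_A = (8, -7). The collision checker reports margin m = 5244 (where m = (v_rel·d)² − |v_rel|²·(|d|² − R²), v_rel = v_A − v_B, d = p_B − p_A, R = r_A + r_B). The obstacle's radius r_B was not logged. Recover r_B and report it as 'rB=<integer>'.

m = 5244
d = (-9, 11);  v_rel = (8, -6),  |v_rel|² = 100
v_rel×d = (8)·(11) − (-6)·(-9) = 34
since m = R²·100 − 34²:  R² = (1156 + 5244) / 100 = 64
R = √64 = 8  ⇒  r_B = 8 − 4 = 4

rB=4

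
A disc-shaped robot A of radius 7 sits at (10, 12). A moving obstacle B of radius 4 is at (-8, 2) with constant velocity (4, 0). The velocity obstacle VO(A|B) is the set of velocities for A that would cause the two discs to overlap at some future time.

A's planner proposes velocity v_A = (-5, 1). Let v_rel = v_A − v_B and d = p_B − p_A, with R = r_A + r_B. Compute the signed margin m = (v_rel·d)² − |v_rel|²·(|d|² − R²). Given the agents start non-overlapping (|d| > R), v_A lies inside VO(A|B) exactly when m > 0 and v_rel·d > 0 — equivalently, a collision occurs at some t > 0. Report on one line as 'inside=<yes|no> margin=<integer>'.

d = (-18, -10),  |d|² = 424;  R = 7+4 = 11,  c = 424−11² = 303
v_rel = (-9, 1),  |v_rel|² = 82;  v_rel·d = (-9)·(-18) + (1)·(-10) = 152
82·t² − 304·t + 303 = 0  ⇒  m = 152² − 82·303 = -1742
m = -1742 < 0,  v_rel·d = 152 > 0  ⇒  outside

inside=no margin=-1742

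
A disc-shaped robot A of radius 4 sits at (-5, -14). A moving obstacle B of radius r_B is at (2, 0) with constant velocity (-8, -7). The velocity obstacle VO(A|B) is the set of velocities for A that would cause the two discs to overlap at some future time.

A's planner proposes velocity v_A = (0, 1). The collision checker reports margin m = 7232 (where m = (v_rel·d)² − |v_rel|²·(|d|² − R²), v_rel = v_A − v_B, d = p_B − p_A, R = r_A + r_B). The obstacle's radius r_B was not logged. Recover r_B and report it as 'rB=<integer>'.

m = 7232
d = (7, 14);  v_rel = (8, 8),  |v_rel|² = 128
v_rel×d = (8)·(14) − (8)·(7) = 56
since m = R²·128 − 56²:  R² = (3136 + 7232) / 128 = 81
R = √81 = 9  ⇒  r_B = 9 − 4 = 5

rB=5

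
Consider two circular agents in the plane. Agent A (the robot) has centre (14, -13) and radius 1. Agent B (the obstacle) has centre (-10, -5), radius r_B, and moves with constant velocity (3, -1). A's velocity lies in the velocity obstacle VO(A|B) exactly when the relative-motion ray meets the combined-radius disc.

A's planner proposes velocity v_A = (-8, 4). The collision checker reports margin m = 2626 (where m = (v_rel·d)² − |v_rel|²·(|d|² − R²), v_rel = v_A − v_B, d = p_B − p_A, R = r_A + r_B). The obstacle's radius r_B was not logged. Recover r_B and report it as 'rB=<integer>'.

m = 2626
d = (-24, 8);  v_rel = (-11, 5),  |v_rel|² = 146
v_rel×d = (-11)·(8) − (5)·(-24) = 32
since m = R²·146 − 32²:  R² = (1024 + 2626) / 146 = 25
R = √25 = 5  ⇒  r_B = 5 − 1 = 4

rB=4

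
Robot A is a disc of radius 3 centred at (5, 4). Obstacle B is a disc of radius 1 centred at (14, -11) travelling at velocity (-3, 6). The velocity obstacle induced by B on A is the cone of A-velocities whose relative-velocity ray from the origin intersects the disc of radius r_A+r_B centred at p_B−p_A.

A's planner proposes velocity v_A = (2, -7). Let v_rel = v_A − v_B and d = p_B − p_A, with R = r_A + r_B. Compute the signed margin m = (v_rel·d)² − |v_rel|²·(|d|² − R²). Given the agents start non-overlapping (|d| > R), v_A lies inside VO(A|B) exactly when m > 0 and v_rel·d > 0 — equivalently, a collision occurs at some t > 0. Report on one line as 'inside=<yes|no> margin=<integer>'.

d = (9, -15),  |d|² = 306;  R = 3+1 = 4,  c = 306−4² = 290
v_rel = (5, -13),  |v_rel|² = 194;  v_rel·d = (5)·(9) + (-13)·(-15) = 240
194·t² − 480·t + 290 = 0  ⇒  m = 240² − 194·290 = 1340
m = 1340 > 0,  v_rel·d = 240 > 0  ⇒  inside

inside=yes margin=1340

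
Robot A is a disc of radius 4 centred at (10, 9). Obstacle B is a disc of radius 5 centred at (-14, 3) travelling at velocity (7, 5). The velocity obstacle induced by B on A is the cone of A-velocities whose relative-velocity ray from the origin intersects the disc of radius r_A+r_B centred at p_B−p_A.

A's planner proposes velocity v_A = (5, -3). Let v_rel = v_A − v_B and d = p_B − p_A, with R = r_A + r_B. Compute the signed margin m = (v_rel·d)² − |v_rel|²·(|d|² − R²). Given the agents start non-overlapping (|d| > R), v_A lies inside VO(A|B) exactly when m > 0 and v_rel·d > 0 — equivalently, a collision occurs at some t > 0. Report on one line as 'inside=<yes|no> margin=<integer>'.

d = (-24, -6),  |d|² = 612;  R = 4+5 = 9,  c = 612−9² = 531
v_rel = (-2, -8),  |v_rel|² = 68;  v_rel·d = (-2)·(-24) + (-8)·(-6) = 96
68·t² − 192·t + 531 = 0  ⇒  m = 96² − 68·531 = -26892
m = -26892 < 0,  v_rel·d = 96 > 0  ⇒  outside

inside=no margin=-26892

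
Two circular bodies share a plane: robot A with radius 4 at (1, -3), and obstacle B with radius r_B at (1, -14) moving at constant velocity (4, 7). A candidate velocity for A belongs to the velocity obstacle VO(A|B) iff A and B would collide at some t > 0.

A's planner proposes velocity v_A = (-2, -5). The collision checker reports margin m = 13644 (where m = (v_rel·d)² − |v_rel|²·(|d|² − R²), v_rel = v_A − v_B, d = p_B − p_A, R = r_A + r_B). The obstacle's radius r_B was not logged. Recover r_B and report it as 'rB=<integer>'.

m = 13644
d = (0, -11);  v_rel = (-6, -12),  |v_rel|² = 180
v_rel×d = (-6)·(-11) − (-12)·(0) = 66
since m = R²·180 − 66²:  R² = (4356 + 13644) / 180 = 100
R = √100 = 10  ⇒  r_B = 10 − 4 = 6

rB=6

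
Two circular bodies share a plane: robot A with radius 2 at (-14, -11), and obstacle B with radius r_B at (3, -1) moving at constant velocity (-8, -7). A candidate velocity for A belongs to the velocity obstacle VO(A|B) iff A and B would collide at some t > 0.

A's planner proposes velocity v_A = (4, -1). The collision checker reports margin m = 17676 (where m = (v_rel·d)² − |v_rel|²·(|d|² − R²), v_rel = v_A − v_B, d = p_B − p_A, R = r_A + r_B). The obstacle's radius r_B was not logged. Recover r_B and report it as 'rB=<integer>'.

m = 17676
d = (17, 10);  v_rel = (12, 6),  |v_rel|² = 180
v_rel×d = (12)·(10) − (6)·(17) = 18
since m = R²·180 − 18²:  R² = (324 + 17676) / 180 = 100
R = √100 = 10  ⇒  r_B = 10 − 2 = 8

rB=8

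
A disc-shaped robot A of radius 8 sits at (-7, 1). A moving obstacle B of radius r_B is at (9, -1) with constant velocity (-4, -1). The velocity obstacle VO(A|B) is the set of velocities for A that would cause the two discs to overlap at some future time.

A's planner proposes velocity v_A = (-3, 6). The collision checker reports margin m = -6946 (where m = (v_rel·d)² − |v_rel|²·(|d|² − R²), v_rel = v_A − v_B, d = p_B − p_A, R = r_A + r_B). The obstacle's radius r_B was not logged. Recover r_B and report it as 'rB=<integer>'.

m = -6946
d = (16, -2);  v_rel = (1, 7),  |v_rel|² = 50
v_rel×d = (1)·(-2) − (7)·(16) = -114
since m = R²·50 − (-114)²:  R² = (12996 + -6946) / 50 = 121
R = √121 = 11  ⇒  r_B = 11 − 8 = 3

rB=3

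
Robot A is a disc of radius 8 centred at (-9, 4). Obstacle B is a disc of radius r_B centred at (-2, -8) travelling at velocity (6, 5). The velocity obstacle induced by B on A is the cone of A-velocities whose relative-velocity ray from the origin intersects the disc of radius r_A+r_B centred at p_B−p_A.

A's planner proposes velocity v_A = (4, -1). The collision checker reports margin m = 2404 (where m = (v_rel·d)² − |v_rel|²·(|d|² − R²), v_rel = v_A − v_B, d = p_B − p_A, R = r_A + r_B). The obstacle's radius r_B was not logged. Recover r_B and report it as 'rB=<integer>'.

m = 2404
d = (7, -12);  v_rel = (-2, -6),  |v_rel|² = 40
v_rel×d = (-2)·(-12) − (-6)·(7) = 66
since m = R²·40 − 66²:  R² = (4356 + 2404) / 40 = 169
R = √169 = 13  ⇒  r_B = 13 − 8 = 5

rB=5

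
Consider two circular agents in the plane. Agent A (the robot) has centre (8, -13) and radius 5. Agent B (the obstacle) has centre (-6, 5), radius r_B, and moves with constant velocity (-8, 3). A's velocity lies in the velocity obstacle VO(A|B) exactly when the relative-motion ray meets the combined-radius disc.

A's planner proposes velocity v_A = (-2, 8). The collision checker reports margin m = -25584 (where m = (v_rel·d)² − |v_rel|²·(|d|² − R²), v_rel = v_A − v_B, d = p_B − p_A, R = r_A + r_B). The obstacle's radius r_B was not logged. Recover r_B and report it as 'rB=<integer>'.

m = -25584
d = (-14, 18);  v_rel = (6, 5),  |v_rel|² = 61
v_rel×d = (6)·(18) − (5)·(-14) = 178
since m = R²·61 − 178²:  R² = (31684 + -25584) / 61 = 100
R = √100 = 10  ⇒  r_B = 10 − 5 = 5

rB=5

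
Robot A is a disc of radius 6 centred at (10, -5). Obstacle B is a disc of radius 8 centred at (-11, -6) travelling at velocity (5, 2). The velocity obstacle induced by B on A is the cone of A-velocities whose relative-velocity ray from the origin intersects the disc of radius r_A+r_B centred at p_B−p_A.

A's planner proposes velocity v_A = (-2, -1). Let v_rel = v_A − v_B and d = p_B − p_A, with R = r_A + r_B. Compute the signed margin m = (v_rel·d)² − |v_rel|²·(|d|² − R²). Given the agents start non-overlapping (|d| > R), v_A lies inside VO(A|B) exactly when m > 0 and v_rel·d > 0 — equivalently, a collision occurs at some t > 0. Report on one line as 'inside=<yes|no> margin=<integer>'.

d = (-21, -1),  |d|² = 442;  R = 6+8 = 14,  c = 442−14² = 246
v_rel = (-7, -3),  |v_rel|² = 58;  v_rel·d = (-7)·(-21) + (-3)·(-1) = 150
58·t² − 300·t + 246 = 0  ⇒  m = 150² − 58·246 = 8232
m = 8232 > 0,  v_rel·d = 150 > 0  ⇒  inside

inside=yes margin=8232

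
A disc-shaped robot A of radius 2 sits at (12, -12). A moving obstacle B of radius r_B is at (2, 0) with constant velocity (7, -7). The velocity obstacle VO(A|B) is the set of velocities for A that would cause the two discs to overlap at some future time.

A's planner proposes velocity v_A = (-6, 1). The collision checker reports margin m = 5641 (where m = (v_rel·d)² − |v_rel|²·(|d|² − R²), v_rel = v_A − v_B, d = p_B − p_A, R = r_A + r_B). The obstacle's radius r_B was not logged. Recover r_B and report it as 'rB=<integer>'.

m = 5641
d = (-10, 12);  v_rel = (-13, 8),  |v_rel|² = 233
v_rel×d = (-13)·(12) − (8)·(-10) = -76
since m = R²·233 − (-76)²:  R² = (5776 + 5641) / 233 = 49
R = √49 = 7  ⇒  r_B = 7 − 2 = 5

rB=5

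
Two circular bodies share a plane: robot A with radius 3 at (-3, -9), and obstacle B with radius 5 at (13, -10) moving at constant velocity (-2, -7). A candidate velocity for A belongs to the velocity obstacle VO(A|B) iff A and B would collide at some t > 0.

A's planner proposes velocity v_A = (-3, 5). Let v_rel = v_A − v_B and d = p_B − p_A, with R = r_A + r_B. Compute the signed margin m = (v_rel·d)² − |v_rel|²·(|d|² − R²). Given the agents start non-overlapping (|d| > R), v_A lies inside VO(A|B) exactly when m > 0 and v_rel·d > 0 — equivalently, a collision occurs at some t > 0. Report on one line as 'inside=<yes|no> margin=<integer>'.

d = (16, -1),  |d|² = 257;  R = 3+5 = 8,  c = 257−8² = 193
v_rel = (-1, 12),  |v_rel|² = 145;  v_rel·d = (-1)·(16) + (12)·(-1) = -28
145·t² + 56·t + 193 = 0  ⇒  m = (-28)² − 145·193 = -27201
m = -27201 < 0,  v_rel·d = -28 < 0  ⇒  outside

inside=no margin=-27201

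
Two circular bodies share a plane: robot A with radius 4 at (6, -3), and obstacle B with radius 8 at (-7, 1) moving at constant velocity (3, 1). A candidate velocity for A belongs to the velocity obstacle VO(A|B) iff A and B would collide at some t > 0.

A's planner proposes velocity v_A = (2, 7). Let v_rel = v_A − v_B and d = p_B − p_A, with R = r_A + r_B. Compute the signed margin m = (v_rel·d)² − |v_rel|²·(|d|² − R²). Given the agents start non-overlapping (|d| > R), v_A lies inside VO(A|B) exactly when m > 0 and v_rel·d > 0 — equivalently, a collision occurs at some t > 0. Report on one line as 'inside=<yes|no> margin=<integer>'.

d = (-13, 4),  |d|² = 185;  R = 4+8 = 12,  c = 185−12² = 41
v_rel = (-1, 6),  |v_rel|² = 37;  v_rel·d = (-1)·(-13) + (6)·(4) = 37
37·t² − 74·t + 41 = 0  ⇒  m = 37² − 37·41 = -148
m = -148 < 0,  v_rel·d = 37 > 0  ⇒  outside

inside=no margin=-148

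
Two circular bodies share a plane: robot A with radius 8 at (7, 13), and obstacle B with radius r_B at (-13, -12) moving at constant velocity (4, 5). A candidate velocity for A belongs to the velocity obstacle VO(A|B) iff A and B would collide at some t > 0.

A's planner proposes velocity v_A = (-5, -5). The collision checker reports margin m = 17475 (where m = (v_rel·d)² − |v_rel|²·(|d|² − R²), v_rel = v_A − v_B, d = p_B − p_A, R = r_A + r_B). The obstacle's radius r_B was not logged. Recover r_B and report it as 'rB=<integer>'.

m = 17475
d = (-20, -25);  v_rel = (-9, -10),  |v_rel|² = 181
v_rel×d = (-9)·(-25) − (-10)·(-20) = 25
since m = R²·181 − 25²:  R² = (625 + 17475) / 181 = 100
R = √100 = 10  ⇒  r_B = 10 − 8 = 2

rB=2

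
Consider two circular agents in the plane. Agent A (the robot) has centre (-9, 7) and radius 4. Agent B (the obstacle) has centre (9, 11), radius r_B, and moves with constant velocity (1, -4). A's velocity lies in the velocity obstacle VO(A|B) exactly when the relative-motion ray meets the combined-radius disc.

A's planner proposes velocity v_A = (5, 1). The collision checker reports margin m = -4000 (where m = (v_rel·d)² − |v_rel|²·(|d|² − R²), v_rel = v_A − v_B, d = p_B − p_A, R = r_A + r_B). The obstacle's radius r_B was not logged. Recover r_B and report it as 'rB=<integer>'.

m = -4000
d = (18, 4);  v_rel = (4, 5),  |v_rel|² = 41
v_rel×d = (4)·(4) − (5)·(18) = -74
since m = R²·41 − (-74)²:  R² = (5476 + -4000) / 41 = 36
R = √36 = 6  ⇒  r_B = 6 − 4 = 2

rB=2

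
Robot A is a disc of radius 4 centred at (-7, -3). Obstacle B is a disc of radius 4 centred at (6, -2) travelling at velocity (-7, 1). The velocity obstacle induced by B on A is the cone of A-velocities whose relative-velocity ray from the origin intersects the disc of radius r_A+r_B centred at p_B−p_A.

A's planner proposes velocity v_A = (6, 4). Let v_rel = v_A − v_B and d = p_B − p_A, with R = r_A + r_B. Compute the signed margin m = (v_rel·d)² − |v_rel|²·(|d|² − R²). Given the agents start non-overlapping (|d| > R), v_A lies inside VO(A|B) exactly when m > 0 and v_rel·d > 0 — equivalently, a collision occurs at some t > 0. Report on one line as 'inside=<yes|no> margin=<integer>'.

d = (13, 1),  |d|² = 170;  R = 4+4 = 8,  c = 170−8² = 106
v_rel = (13, 3),  |v_rel|² = 178;  v_rel·d = (13)·(13) + (3)·(1) = 172
178·t² − 344·t + 106 = 0  ⇒  m = 172² − 178·106 = 10716
m = 10716 > 0,  v_rel·d = 172 > 0  ⇒  inside

inside=yes margin=10716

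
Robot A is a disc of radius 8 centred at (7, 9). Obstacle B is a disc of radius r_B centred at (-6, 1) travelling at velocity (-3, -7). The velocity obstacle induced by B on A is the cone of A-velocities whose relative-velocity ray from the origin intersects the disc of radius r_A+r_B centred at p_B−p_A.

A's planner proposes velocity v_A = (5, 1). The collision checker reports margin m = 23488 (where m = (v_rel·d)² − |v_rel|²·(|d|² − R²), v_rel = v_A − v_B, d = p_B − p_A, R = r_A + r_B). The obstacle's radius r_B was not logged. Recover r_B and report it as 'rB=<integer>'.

m = 23488
d = (-13, -8);  v_rel = (8, 8),  |v_rel|² = 128
v_rel×d = (8)·(-8) − (8)·(-13) = 40
since m = R²·128 − 40²:  R² = (1600 + 23488) / 128 = 196
R = √196 = 14  ⇒  r_B = 14 − 8 = 6

rB=6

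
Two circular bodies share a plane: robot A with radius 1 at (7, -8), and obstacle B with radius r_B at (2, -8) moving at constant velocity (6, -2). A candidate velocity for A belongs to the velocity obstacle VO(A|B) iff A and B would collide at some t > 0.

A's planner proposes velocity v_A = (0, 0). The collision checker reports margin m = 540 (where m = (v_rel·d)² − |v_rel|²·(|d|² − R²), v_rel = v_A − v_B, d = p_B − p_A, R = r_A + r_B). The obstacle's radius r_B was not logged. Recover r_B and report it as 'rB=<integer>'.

m = 540
d = (-5, 0);  v_rel = (-6, 2),  |v_rel|² = 40
v_rel×d = (-6)·(0) − (2)·(-5) = 10
since m = R²·40 − 10²:  R² = (100 + 540) / 40 = 16
R = √16 = 4  ⇒  r_B = 4 − 1 = 3

rB=3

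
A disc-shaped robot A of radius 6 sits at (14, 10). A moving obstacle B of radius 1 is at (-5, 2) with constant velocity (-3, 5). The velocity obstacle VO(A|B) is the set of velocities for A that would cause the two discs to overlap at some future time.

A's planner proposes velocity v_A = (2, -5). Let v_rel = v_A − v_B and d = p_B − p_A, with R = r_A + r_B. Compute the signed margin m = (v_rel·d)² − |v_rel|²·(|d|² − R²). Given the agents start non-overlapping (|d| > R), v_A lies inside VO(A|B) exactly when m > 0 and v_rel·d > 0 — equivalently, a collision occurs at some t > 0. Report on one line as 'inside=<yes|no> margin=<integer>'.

d = (-19, -8),  |d|² = 425;  R = 6+1 = 7,  c = 425−7² = 376
v_rel = (5, -10),  |v_rel|² = 125;  v_rel·d = (5)·(-19) + (-10)·(-8) = -15
125·t² + 30·t + 376 = 0  ⇒  m = (-15)² − 125·376 = -46775
m = -46775 < 0,  v_rel·d = -15 < 0  ⇒  outside

inside=no margin=-46775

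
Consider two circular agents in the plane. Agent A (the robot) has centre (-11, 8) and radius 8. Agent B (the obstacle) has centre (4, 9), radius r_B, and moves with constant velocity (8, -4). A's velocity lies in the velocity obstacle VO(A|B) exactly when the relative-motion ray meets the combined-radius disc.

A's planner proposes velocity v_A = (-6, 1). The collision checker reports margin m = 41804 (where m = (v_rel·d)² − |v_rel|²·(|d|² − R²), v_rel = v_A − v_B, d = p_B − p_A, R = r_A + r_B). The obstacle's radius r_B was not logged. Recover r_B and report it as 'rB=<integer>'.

m = 41804
d = (15, 1);  v_rel = (-14, 5),  |v_rel|² = 221
v_rel×d = (-14)·(1) − (5)·(15) = -89
since m = R²·221 − (-89)²:  R² = (7921 + 41804) / 221 = 225
R = √225 = 15  ⇒  r_B = 15 − 8 = 7

rB=7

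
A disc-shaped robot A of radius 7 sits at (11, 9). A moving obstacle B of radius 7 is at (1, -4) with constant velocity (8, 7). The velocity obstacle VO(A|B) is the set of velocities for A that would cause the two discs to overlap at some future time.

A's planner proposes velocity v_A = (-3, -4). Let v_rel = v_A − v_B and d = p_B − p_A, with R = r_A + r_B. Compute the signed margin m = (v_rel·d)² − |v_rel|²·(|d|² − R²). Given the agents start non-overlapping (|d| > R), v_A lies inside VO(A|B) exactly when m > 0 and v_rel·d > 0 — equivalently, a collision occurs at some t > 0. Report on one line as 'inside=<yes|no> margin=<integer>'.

d = (-10, -13),  |d|² = 269;  R = 7+7 = 14,  c = 269−14² = 73
v_rel = (-11, -11),  |v_rel|² = 242;  v_rel·d = (-11)·(-10) + (-11)·(-13) = 253
242·t² − 506·t + 73 = 0  ⇒  m = 253² − 242·73 = 46343
m = 46343 > 0,  v_rel·d = 253 > 0  ⇒  inside

inside=yes margin=46343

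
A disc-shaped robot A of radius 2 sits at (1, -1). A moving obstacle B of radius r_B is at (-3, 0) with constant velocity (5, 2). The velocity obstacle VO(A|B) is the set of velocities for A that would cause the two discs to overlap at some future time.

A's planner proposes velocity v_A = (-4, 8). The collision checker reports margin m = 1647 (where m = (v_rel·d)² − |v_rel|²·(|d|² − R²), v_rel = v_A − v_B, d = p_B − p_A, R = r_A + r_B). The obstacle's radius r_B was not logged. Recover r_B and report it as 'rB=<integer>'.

m = 1647
d = (-4, 1);  v_rel = (-9, 6),  |v_rel|² = 117
v_rel×d = (-9)·(1) − (6)·(-4) = 15
since m = R²·117 − 15²:  R² = (225 + 1647) / 117 = 16
R = √16 = 4  ⇒  r_B = 4 − 2 = 2

rB=2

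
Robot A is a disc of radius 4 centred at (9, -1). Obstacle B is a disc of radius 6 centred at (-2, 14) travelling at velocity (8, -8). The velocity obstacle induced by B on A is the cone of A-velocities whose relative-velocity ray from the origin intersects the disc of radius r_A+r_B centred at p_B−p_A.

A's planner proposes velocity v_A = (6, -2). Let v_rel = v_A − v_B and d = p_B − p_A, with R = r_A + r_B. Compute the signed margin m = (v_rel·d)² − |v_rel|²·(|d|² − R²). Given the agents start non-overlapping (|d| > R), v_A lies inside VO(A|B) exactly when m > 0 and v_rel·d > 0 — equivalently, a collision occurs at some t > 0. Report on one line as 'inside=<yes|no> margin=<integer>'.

d = (-11, 15),  |d|² = 346;  R = 4+6 = 10,  c = 346−10² = 246
v_rel = (-2, 6),  |v_rel|² = 40;  v_rel·d = (-2)·(-11) + (6)·(15) = 112
40·t² − 224·t + 246 = 0  ⇒  m = 112² − 40·246 = 2704
m = 2704 > 0,  v_rel·d = 112 > 0  ⇒  inside

inside=yes margin=2704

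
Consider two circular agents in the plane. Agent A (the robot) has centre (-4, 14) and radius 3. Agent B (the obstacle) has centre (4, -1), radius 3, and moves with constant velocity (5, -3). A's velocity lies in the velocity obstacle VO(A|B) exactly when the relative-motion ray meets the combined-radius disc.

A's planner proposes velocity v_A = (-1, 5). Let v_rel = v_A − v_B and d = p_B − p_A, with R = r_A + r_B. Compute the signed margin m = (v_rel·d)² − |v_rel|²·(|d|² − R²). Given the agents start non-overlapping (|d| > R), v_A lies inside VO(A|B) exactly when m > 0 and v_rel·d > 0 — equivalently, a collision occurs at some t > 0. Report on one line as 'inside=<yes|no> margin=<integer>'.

d = (8, -15),  |d|² = 289;  R = 3+3 = 6,  c = 289−6² = 253
v_rel = (-6, 8),  |v_rel|² = 100;  v_rel·d = (-6)·(8) + (8)·(-15) = -168
100·t² + 336·t + 253 = 0  ⇒  m = (-168)² − 100·253 = 2924
m = 2924 > 0,  v_rel·d = -168 < 0  ⇒  outside

inside=no margin=2924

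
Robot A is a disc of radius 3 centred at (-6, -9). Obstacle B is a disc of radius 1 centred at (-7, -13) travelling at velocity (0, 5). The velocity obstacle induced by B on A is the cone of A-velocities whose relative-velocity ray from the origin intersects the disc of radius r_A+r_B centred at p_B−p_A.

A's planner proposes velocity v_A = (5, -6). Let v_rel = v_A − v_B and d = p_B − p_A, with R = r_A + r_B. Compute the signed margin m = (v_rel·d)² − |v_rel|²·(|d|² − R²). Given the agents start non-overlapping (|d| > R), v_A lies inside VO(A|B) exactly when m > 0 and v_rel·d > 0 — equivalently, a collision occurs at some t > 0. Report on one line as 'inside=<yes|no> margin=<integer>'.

d = (-1, -4),  |d|² = 17;  R = 3+1 = 4,  c = 17−4² = 1
v_rel = (5, -11),  |v_rel|² = 146;  v_rel·d = (5)·(-1) + (-11)·(-4) = 39
146·t² − 78·t + 1 = 0  ⇒  m = 39² − 146·1 = 1375
m = 1375 > 0,  v_rel·d = 39 > 0  ⇒  inside

inside=yes margin=1375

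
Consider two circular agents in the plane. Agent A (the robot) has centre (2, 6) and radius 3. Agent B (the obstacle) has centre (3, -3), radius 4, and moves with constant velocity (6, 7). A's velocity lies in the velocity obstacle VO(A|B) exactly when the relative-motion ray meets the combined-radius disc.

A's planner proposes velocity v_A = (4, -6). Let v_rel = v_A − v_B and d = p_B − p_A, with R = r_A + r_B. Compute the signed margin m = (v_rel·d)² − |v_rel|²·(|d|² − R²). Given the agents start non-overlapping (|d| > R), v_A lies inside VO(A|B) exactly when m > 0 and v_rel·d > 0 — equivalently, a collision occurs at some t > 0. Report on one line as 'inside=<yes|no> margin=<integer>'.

d = (1, -9),  |d|² = 82;  R = 3+4 = 7,  c = 82−7² = 33
v_rel = (-2, -13),  |v_rel|² = 173;  v_rel·d = (-2)·(1) + (-13)·(-9) = 115
173·t² − 230·t + 33 = 0  ⇒  m = 115² − 173·33 = 7516
m = 7516 > 0,  v_rel·d = 115 > 0  ⇒  inside

inside=yes margin=7516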